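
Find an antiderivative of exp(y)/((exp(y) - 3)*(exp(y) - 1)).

log(exp(y) - 3)/2 - log(exp(y) - 1)/2 + C

Let u = e^y, du = e^y dy.
The integral becomes ∫ du/((u-1)(u-3)); decompose into partial fractions.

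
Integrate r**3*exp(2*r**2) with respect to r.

(2*r**2 - 1)*exp(2*r**2)/8 + C

Let u = r², du = 2r dr; rewrite as (1/2)∫ u^1·exp(2u) du.
Now integrate by parts 1 time.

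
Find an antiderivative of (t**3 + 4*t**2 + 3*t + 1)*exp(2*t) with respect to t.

(4*t**3 + 10*t**2 + 2*t + 3)*exp(2*t)/8 + C

Use integration by parts with u = t**3 + 4*t**2 + 3*t + 1, dv = exp(2*t) dt, so v = exp(2*t)/2.
Apply parts 3 times (tabular method): alternate signs, differentiate u down to 0, integrate dv up.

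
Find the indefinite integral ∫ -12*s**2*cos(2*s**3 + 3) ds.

-2*sin(2*s**3 + 3) + C

Let u = 2*s**3 + 3, so du = (6*s**2) ds.
Rewriting, the integral becomes -2·∫ cos(u) du = -2·sin(u).
Substituting back, u = 2*s**3 + 3.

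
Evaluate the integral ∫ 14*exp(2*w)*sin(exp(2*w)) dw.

Let u = exp(2*w), so du = (2*exp(2*w)) dw.
Rewriting, the integral becomes 7·∫ sin(u) du = 7·-cos(u).
Substituting back, u = exp(2*w).

-7*cos(exp(2*w)) + C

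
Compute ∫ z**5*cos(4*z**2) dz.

Let u = z², du = 2z dz; rewrite as (1/2)∫ u^2·cos(4u) du.
Now integrate by parts 2 times.

z**4*sin(4*z**2)/8 + z**2*cos(4*z**2)/16 - sin(4*z**2)/64 + C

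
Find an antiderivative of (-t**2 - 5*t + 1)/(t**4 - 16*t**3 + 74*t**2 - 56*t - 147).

97*log(t - 7)/256 - 23*log(t - 3)/64 - 5*log(t + 1)/256 + 83/(32*t - 224) + C

Factor the denominator: (t - 7)**2*(t - 3)*(t + 1).
Partial-fraction decomposition: -5/(256*(t + 1)) - 23/(64*(t - 3)) + 97/(256*(t - 7)) - 83/(32*(t - 7)**2).
Integrate each term; A/(t−a) gives A·log|t−a|; A/(t−a)² gives −A/(t−a).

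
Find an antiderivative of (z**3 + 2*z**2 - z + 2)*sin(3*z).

Use integration by parts with u = z**3 + 2*z**2 - z + 2, dv = sin(3*z) dz, so v = -cos(3*z)/3.
Apply parts 3 times (tabular method): alternate signs, differentiate u down to 0, integrate dv up.

-z**3*cos(3*z)/3 + z**2*sin(3*z)/3 - 2*z**2*cos(3*z)/3 + 4*z*sin(3*z)/9 + 5*z*cos(3*z)/9 - 5*sin(3*z)/27 - 14*cos(3*z)/27 + C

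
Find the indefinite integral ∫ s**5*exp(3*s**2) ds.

(9*s**4 - 6*s**2 + 2)*exp(3*s**2)/54 + C

Let u = s², du = 2s ds; rewrite as (1/2)∫ u^2·exp(3u) du.
Now integrate by parts 2 times.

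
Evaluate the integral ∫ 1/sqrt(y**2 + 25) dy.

Substitute y = 5·tan(θ), so dy = 5·sec(θ)^2 dθ and the radical becomes sqrt(y**2 + 25) = 5·sec(θ) by the Pythagorean identity.
Integrate the resulting trig expression in θ, then back-substitute tan(θ) = y/5, sec(θ) = sqrt(y**2 + 25)/5 (absorbing any constant into C).

log(y + sqrt(y**2 + 25)) + C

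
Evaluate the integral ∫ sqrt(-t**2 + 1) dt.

t*sqrt(-t**2 + 1)/2 + asin(t)/2 + C

Substitute t = sin(θ), so dt = cos(θ) dθ and the radical becomes sqrt(-t**2 + 1) = cos(θ) by the Pythagorean identity.
Integrate the resulting trig expression in θ, then back-substitute θ = asin(t), sin(θ) = t, cos(θ) = sqrt(-t**2 + 1) (absorbing any constant into C).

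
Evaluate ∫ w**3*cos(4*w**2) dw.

Let u = w², du = 2w dw; rewrite as (1/2)∫ u^1·cos(4u) du.
Now integrate by parts 1 time.

w**2*sin(4*w**2)/8 + cos(4*w**2)/32 + C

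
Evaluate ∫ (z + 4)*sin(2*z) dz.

-z*cos(2*z)/2 + sin(2*z)/4 - 2*cos(2*z) + C

Use integration by parts with u = z + 4, dv = sin(2*z) dz, so v = -cos(2*z)/2.
Apply parts 1 times (tabular method): alternate signs, differentiate u down to 0, integrate dv up.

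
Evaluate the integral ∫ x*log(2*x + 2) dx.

Use integration by parts with u = log(2*x + 2), dv = x dx.
Then du = 2/(2*x + 2) dx and v = x**2/2.

x**2*log(2*x + 2)/2 - x**2/4 + x/2 - log(x + 1)/2 + C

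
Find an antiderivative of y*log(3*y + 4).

Use integration by parts with u = log(3*y + 4), dv = y dy.
Then du = 3/(3*y + 4) dy and v = y**2/2.

y**2*log(3*y + 4)/2 - y**2/4 + 2*y/3 - 8*log(3*y + 4)/9 + C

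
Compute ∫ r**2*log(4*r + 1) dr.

r**3*log(4*r + 1)/3 - r**3/9 + r**2/24 - r/48 + log(4*r + 1)/192 + C

Use integration by parts with u = log(4*r + 1), dv = r**2 dr.
Then du = 4/(4*r + 1) dr and v = r**3/3.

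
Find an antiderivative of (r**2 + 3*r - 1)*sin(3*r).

-r**2*cos(3*r)/3 + 2*r*sin(3*r)/9 - r*cos(3*r) + sin(3*r)/3 + 11*cos(3*r)/27 + C

Use integration by parts with u = r**2 + 3*r - 1, dv = sin(3*r) dr, so v = -cos(3*r)/3.
Apply parts 2 times (tabular method): alternate signs, differentiate u down to 0, integrate dv up.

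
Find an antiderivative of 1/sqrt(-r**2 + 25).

Substitute r = 5·sin(θ), so dr = 5·cos(θ) dθ and the radical becomes sqrt(-r**2 + 25) = 5·cos(θ) by the Pythagorean identity.
Integrate the resulting trig expression in θ, then back-substitute θ = asin(r/5), sin(θ) = r/5, cos(θ) = sqrt(-r**2 + 25)/5 (absorbing any constant into C).

asin(r/5) + C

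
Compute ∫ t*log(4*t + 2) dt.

t**2*log(4*t + 2)/2 - t**2/4 + t/4 - log(2*t + 1)/8 + C

Use integration by parts with u = log(4*t + 2), dv = t dt.
Then du = 4/(4*t + 2) dt and v = t**2/2.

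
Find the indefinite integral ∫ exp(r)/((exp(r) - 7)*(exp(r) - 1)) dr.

Let u = e^r, du = e^r dr.
The integral becomes ∫ du/((u-1)(u-7)); decompose into partial fractions.

log(exp(r) - 7)/6 - log(exp(r) - 1)/6 + C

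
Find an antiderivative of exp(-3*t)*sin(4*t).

-3*exp(-3*t)*sin(4*t)/25 - 4*exp(-3*t)*cos(4*t)/25 + C

Let I denote the integral. Integrate by parts with u = sin(4*t), dv = exp(-3*t) dt, so v = -exp(-3*t)/3: I = -exp(-3*t)*sin(4*t)/3 + (4/3)·∫ exp(-3*t)*cos(4*t) dt.
Apply parts again with u = cos(4*t), dv = exp(-3*t) dt: ∫ exp(-3*t)*cos(4*t) dt = -exp(-3*t)*cos(4*t)/3 − (4/3)·I. Substituting back brings back I: I = -exp(-3*t)*sin(4*t)/3 - 4*exp(-3*t)*cos(4*t)/9 − (16/9)·I.
Solving for I: (1 + 16/9)·I equals the remaining terms, so I = (9/25)·(-exp(-3*t)*sin(4*t)/3 - 4*exp(-3*t)*cos(4*t)/9).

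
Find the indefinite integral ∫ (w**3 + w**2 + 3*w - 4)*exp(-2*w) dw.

(-4*w**3 - 10*w**2 - 22*w + 5)*exp(-2*w)/8 + C

Use integration by parts with u = w**3 + w**2 + 3*w - 4, dv = exp(-2*w) dw, so v = -exp(-2*w)/2.
Apply parts 3 times (tabular method): alternate signs, differentiate u down to 0, integrate dv up.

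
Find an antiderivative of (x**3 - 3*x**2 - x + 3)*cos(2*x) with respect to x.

Use integration by parts with u = x**3 - 3*x**2 - x + 3, dv = cos(2*x) dx, so v = sin(2*x)/2.
Apply parts 3 times (tabular method): alternate signs, differentiate u down to 0, integrate dv up.

x**3*sin(2*x)/2 - 3*x**2*sin(2*x)/2 + 3*x**2*cos(2*x)/4 - 5*x*sin(2*x)/4 - 3*x*cos(2*x)/2 + 9*sin(2*x)/4 - 5*cos(2*x)/8 + C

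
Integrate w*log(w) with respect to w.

Use integration by parts with u = log(w), dv = w dw.
Then du = 1/w dw and v = w**2/2.

w**2*log(w)/2 - w**2/4 + C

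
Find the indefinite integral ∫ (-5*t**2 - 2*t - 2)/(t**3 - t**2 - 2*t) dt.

log(t) - 13*log(t - 2)/3 - 5*log(t + 1)/3 + C

Factor the denominator: t*(t - 2)*(t + 1).
Partial-fraction decomposition: -5/(3*(t + 1)) - 13/(3*(t - 2)) + 1/t.
Integrate each term: A/(t−a) contributes A·log|t−a|.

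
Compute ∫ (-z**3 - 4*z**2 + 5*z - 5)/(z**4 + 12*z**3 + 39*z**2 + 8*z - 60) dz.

Factor the denominator: (z - 1)*(z + 2)*(z + 5)*(z + 6).
Partial-fraction decomposition: -37/(28*(z + 6)) - 5/(18*(z + 5)) + 23/(36*(z + 2)) - 5/(126*(z - 1)).
Integrate each term: A/(z−a) contributes A·log|z−a|.

-5*log(z - 1)/126 + 23*log(z + 2)/36 - 5*log(z + 5)/18 - 37*log(z + 6)/28 + C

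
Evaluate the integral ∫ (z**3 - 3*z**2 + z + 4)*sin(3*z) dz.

Use integration by parts with u = z**3 - 3*z**2 + z + 4, dv = sin(3*z) dz, so v = -cos(3*z)/3.
Apply parts 3 times (tabular method): alternate signs, differentiate u down to 0, integrate dv up.

-z**3*cos(3*z)/3 + z**2*sin(3*z)/3 + z**2*cos(3*z) - 2*z*sin(3*z)/3 - z*cos(3*z)/9 + sin(3*z)/27 - 14*cos(3*z)/9 + C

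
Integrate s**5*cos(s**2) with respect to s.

Let u = s², du = 2s ds; rewrite as (1/2)∫ u^2·cos(1u) du.
Now integrate by parts 2 times.

s**4*sin(s**2)/2 + s**2*cos(s**2) - sin(s**2) + C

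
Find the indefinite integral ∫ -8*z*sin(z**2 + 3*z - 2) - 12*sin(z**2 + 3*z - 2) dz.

Let u = z**2 + 3*z - 2, so du = (2*z + 3) dz.
Rewriting, the integral becomes -4·∫ sin(u) du = -4·-cos(u).
Substituting back, u = z**2 + 3*z - 2.

4*cos(z**2 + 3*z - 2) + C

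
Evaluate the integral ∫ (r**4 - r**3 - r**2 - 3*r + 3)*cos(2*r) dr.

r**4*sin(2*r)/2 - r**3*sin(2*r)/2 + r**3*cos(2*r) - 2*r**2*sin(2*r) - 3*r**2*cos(2*r)/4 - 3*r*sin(2*r)/4 - 2*r*cos(2*r) + 5*sin(2*r)/2 - 3*cos(2*r)/8 + C

Use integration by parts with u = r**4 - r**3 - r**2 - 3*r + 3, dv = cos(2*r) dr, so v = sin(2*r)/2.
Apply parts 4 times (tabular method): alternate signs, differentiate u down to 0, integrate dv up.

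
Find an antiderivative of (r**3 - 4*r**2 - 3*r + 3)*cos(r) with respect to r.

r**3*sin(r) - 4*r**2*sin(r) + 3*r**2*cos(r) - 9*r*sin(r) - 8*r*cos(r) + 11*sin(r) - 9*cos(r) + C

Use integration by parts with u = r**3 - 4*r**2 - 3*r + 3, dv = cos(r) dr, so v = sin(r).
Apply parts 3 times (tabular method): alternate signs, differentiate u down to 0, integrate dv up.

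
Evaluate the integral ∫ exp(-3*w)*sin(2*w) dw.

Let I denote the integral. Integrate by parts with u = sin(2*w), dv = exp(-3*w) dw, so v = -exp(-3*w)/3: I = -exp(-3*w)*sin(2*w)/3 + (2/3)·∫ exp(-3*w)*cos(2*w) dw.
Apply parts again with u = cos(2*w), dv = exp(-3*w) dw: ∫ exp(-3*w)*cos(2*w) dw = -exp(-3*w)*cos(2*w)/3 − (2/3)·I. Substituting back brings back I: I = -exp(-3*w)*sin(2*w)/3 - 2*exp(-3*w)*cos(2*w)/9 − (4/9)·I.
Solving for I: (1 + 4/9)·I equals the remaining terms, so I = (9/13)·(-exp(-3*w)*sin(2*w)/3 - 2*exp(-3*w)*cos(2*w)/9).

-3*exp(-3*w)*sin(2*w)/13 - 2*exp(-3*w)*cos(2*w)/13 + C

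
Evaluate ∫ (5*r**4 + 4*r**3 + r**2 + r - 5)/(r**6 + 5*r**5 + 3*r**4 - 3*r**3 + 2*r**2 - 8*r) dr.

5*log(r)/8 + log(r - 1)/5 + 3*log(r + 2)/4 - 1031*log(r + 4)/680 - log(r**2 + 1)/34 + 4*atan(r)/17 + C

Factor the denominator: r*(r - 1)*(r + 2)*(r + 4)*(r**2 + 1).
Partial-fraction decomposition: -(r - 4)/(17*(r**2 + 1)) - 1031/(680*(r + 4)) + 3/(4*(r + 2)) + 1/(5*(r - 1)) + 5/(8*r).
Integrate each term; A/(r−a) gives A·log|r−a|; the (Br+D)/(r²+p²) term gives a log and an atan.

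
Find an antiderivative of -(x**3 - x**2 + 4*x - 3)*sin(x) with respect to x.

x**3*cos(x) - 3*x**2*sin(x) - x**2*cos(x) + 2*x*sin(x) - 2*x*cos(x) + 2*sin(x) - cos(x) + C

Use integration by parts with u = x**3 - x**2 + 4*x - 3, dv = -sin(x) dx, so v = cos(x).
Apply parts 3 times (tabular method): alternate signs, differentiate u down to 0, integrate dv up.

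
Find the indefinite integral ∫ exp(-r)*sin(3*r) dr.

-exp(-r)*sin(3*r)/10 - 3*exp(-r)*cos(3*r)/10 + C

Let I denote the integral. Integrate by parts with u = sin(3*r), dv = exp(-r) dr, so v = -exp(-r): I = -exp(-r)*sin(3*r) + 3·∫ exp(-r)*cos(3*r) dr.
Apply parts again with u = cos(3*r), dv = exp(-r) dr: ∫ exp(-r)*cos(3*r) dr = -exp(-r)*cos(3*r) − 3·I. Substituting back brings back I: I = -exp(-r)*sin(3*r) - 3*exp(-r)*cos(3*r) − 9·I.
Solving for I: (1 + 9)·I equals the remaining terms, so I = (1/10)·(-exp(-r)*sin(3*r) - 3*exp(-r)*cos(3*r)).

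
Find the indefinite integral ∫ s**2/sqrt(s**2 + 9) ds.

s*sqrt(s**2 + 9)/2 - 9*log(s + sqrt(s**2 + 9))/2 + C

Substitute s = 3·tan(θ), so ds = 3·sec(θ)^2 dθ and the radical becomes sqrt(s**2 + 9) = 3·sec(θ) by the Pythagorean identity.
Integrate the resulting trig expression in θ, then back-substitute tan(θ) = s/3, sec(θ) = sqrt(s**2 + 9)/3 (absorbing any constant into C).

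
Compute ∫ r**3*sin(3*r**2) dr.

Let u = r², du = 2r dr; rewrite as (1/2)∫ u^1·sin(3u) du.
Now integrate by parts 1 time.

-r**2*cos(3*r**2)/6 + sin(3*r**2)/18 + C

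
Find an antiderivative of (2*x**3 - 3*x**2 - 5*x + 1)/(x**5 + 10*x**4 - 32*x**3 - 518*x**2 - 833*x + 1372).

Factor the denominator: (x - 7)*(x - 1)*(x + 4)*(x + 7)**2.
Partial-fraction decomposition: 15325/(56448*(x + 7)) + 797/(336*(x + 7)**2) - 31/(99*(x + 4)) + 1/(384*(x - 1)) + 505/(12936*(x - 7)).
Integrate each term; A/(x−a) gives A·log|x−a|; A/(x−a)² gives −A/(x−a).

505*log(x - 7)/12936 + log(x - 1)/384 - 31*log(x + 4)/99 + 15325*log(x + 7)/56448 - 797/(336*x + 2352) + C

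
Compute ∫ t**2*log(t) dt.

Use integration by parts with u = log(t), dv = t**2 dt.
Then du = 1/t dt and v = t**3/3.

t**3*log(t)/3 - t**3/9 + C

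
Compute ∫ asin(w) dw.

w*asin(w) + sqrt(-w**2 + 1) + C

Use integration by parts with u = arcsin(w), dv = dw.
Then du = 1/sqrt(-w**2 + 1) dw.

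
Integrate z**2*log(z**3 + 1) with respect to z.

Let u = z**3 + 1, so du = (3*z**2) dz.
The integral becomes (1/3)·∫ log(u) du; integrate by parts with u′=log(u), dv′=du.

z**3*log(z**3 + 1)/3 - z**3/3 + log(z**3 + 1)/3 + C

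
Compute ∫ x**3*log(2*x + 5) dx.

Use integration by parts with u = log(2*x + 5), dv = x**3 dx.
Then du = 2/(2*x + 5) dx and v = x**4/4.

x**4*log(2*x + 5)/4 - x**4/16 + 5*x**3/24 - 25*x**2/32 + 125*x/32 - 625*log(2*x + 5)/64 + C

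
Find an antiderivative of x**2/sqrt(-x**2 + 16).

Substitute x = 4·sin(θ), so dx = 4·cos(θ) dθ and the radical becomes sqrt(-x**2 + 16) = 4·cos(θ) by the Pythagorean identity.
Integrate the resulting trig expression in θ, then back-substitute θ = asin(x/4), sin(θ) = x/4, cos(θ) = sqrt(-x**2 + 16)/4 (absorbing any constant into C).

-x*sqrt(-x**2 + 16)/2 + 8*asin(x/4) + C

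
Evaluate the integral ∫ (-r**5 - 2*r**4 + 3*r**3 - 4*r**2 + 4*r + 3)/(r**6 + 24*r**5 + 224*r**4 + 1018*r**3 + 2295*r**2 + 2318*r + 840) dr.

Factor the denominator: (r + 1)**2*(r + 4)*(r + 5)*(r + 6)*(r + 7).
Partial-fraction decomposition: -1195/(24*(r + 7)) + 4371/(50*(r + 6)) - 1383/(32*(r + 5)) + 9/(2*(r + 4)) + 217/(2400*(r + 1)) - 1/(40*(r + 1)**2).
Integrate each term; A/(r−a) gives A·log|r−a|; A/(r−a)² gives −A/(r−a).

217*log(r + 1)/2400 + 9*log(r + 4)/2 - 1383*log(r + 5)/32 + 4371*log(r + 6)/50 - 1195*log(r + 7)/24 + 1/(40*r + 40) + C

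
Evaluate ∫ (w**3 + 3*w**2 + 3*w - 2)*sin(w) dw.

-w**3*cos(w) + 3*w**2*sin(w) - 3*w**2*cos(w) + 6*w*sin(w) + 3*w*cos(w) - 3*sin(w) + 8*cos(w) + C

Use integration by parts with u = w**3 + 3*w**2 + 3*w - 2, dv = sin(w) dw, so v = -cos(w).
Apply parts 3 times (tabular method): alternate signs, differentiate u down to 0, integrate dv up.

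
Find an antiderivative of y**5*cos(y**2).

Let u = y², du = 2y dy; rewrite as (1/2)∫ u^2·cos(1u) du.
Now integrate by parts 2 times.

y**4*sin(y**2)/2 + y**2*cos(y**2) - sin(y**2) + C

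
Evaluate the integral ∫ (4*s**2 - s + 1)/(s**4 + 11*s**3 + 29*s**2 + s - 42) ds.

log(s - 1)/24 - 19*log(s + 2)/15 + 5*log(s + 3)/2 - 51*log(s + 7)/40 + C

Factor the denominator: (s - 1)*(s + 2)*(s + 3)*(s + 7).
Partial-fraction decomposition: -51/(40*(s + 7)) + 5/(2*(s + 3)) - 19/(15*(s + 2)) + 1/(24*(s - 1)).
Integrate each term: A/(s−a) contributes A·log|s−a|.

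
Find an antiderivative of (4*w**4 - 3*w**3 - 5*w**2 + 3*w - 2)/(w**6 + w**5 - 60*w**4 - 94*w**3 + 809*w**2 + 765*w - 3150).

2783*log(w - 7)/9600 - 205*log(w - 3)/1536 + 24*log(w - 2)/1225 - 349*log(w + 3)/1200 + 8641*log(w + 5)/75264 - 911/(448*w + 2240) + C

Factor the denominator: (w - 7)*(w - 3)*(w - 2)*(w + 3)*(w + 5)**2.
Partial-fraction decomposition: 8641/(75264*(w + 5)) + 911/(448*(w + 5)**2) - 349/(1200*(w + 3)) + 24/(1225*(w - 2)) - 205/(1536*(w - 3)) + 2783/(9600*(w - 7)).
Integrate each term; A/(w−a) gives A·log|w−a|; A/(w−a)² gives −A/(w−a).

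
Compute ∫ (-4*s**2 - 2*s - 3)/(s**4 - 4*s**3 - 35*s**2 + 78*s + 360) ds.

-53*log(s - 6)/30 + 113*log(s - 5)/72 - 11*log(s + 3)/24 + 59*log(s + 4)/90 + C

Factor the denominator: (s - 6)*(s - 5)*(s + 3)*(s + 4).
Partial-fraction decomposition: 59/(90*(s + 4)) - 11/(24*(s + 3)) + 113/(72*(s - 5)) - 53/(30*(s - 6)).
Integrate each term: A/(s−a) contributes A·log|s−a|.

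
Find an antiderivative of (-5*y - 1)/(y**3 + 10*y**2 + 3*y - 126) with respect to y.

Factor the denominator: (y - 3)*(y + 6)*(y + 7).
Partial-fraction decomposition: 17/(5*(y + 7)) - 29/(9*(y + 6)) - 8/(45*(y - 3)).
Integrate each term: A/(y−a) contributes A·log|y−a|.

-8*log(y - 3)/45 - 29*log(y + 6)/9 + 17*log(y + 7)/5 + C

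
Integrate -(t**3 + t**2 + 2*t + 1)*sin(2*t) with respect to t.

Use integration by parts with u = t**3 + t**2 + 2*t + 1, dv = -sin(2*t) dt, so v = cos(2*t)/2.
Apply parts 3 times (tabular method): alternate signs, differentiate u down to 0, integrate dv up.

t**3*cos(2*t)/2 - 3*t**2*sin(2*t)/4 + t**2*cos(2*t)/2 - t*sin(2*t)/2 + t*cos(2*t)/4 - sin(2*t)/8 + cos(2*t)/4 + C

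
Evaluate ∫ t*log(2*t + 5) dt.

Use integration by parts with u = log(2*t + 5), dv = t dt.
Then du = 2/(2*t + 5) dt and v = t**2/2.

t**2*log(2*t + 5)/2 - t**2/4 + 5*t/4 - 25*log(2*t + 5)/8 + C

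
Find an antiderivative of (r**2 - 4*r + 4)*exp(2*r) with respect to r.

Use integration by parts with u = r**2 - 4*r + 4, dv = exp(2*r) dr, so v = exp(2*r)/2.
Apply parts 2 times (tabular method): alternate signs, differentiate u down to 0, integrate dv up.

(2*r**2 - 10*r + 13)*exp(2*r)/4 + C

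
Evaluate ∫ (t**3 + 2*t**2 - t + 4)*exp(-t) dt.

Use integration by parts with u = t**3 + 2*t**2 - t + 4, dv = exp(-t) dt, so v = -exp(-t).
Apply parts 3 times (tabular method): alternate signs, differentiate u down to 0, integrate dv up.

(-t**3 - 5*t**2 - 9*t - 13)*exp(-t) + C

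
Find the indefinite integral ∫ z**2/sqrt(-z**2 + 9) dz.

-z*sqrt(-z**2 + 9)/2 + 9*asin(z/3)/2 + C

Substitute z = 3·sin(θ), so dz = 3·cos(θ) dθ and the radical becomes sqrt(-z**2 + 9) = 3·cos(θ) by the Pythagorean identity.
Integrate the resulting trig expression in θ, then back-substitute θ = asin(z/3), sin(θ) = z/3, cos(θ) = sqrt(-z**2 + 9)/3 (absorbing any constant into C).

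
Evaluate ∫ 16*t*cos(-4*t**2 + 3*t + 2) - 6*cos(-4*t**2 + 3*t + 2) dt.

-2*sin(-4*t**2 + 3*t + 2) + C

Let u = 4*t**2 - 3*t - 2, so du = (8*t - 3) dt.
Rewriting, the integral becomes 2·∫ cos(u) du = 2·sin(u).
Substituting back, u = 4*t**2 - 3*t - 2.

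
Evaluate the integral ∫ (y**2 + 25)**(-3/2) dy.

y/(25*sqrt(y**2 + 25)) + C

Substitute y = 5·tan(θ), so dy = 5·sec(θ)^2 dθ and the radical becomes sqrt(y**2 + 25) = 5·sec(θ) by the Pythagorean identity.
Integrate the resulting trig expression in θ, then back-substitute tan(θ) = y/5, sec(θ) = sqrt(y**2 + 25)/5 (absorbing any constant into C).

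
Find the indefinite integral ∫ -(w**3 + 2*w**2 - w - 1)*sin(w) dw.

w**3*cos(w) - 3*w**2*sin(w) + 2*w**2*cos(w) - 4*w*sin(w) - 7*w*cos(w) + 7*sin(w) - 5*cos(w) + C

Use integration by parts with u = w**3 + 2*w**2 - w - 1, dv = -sin(w) dw, so v = cos(w).
Apply parts 3 times (tabular method): alternate signs, differentiate u down to 0, integrate dv up.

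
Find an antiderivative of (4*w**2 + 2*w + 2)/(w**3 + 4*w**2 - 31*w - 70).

Factor the denominator: (w - 5)*(w + 2)*(w + 7).
Partial-fraction decomposition: 46/(15*(w + 7)) - 2/(5*(w + 2)) + 4/(3*(w - 5)).
Integrate each term: A/(w−a) contributes A·log|w−a|.

4*log(w - 5)/3 - 2*log(w + 2)/5 + 46*log(w + 7)/15 + C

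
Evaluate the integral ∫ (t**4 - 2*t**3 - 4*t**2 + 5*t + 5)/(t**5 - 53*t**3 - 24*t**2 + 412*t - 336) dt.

1559*log(t - 7)/4290 + log(t - 2)/240 + log(t - 1)/42 - 61*log(t + 4)/132 + 1559*log(t + 6)/1456 + C

Factor the denominator: (t - 7)*(t - 2)*(t - 1)*(t + 4)*(t + 6).
Partial-fraction decomposition: 1559/(1456*(t + 6)) - 61/(132*(t + 4)) + 1/(42*(t - 1)) + 1/(240*(t - 2)) + 1559/(4290*(t - 7)).
Integrate each term: A/(t−a) contributes A·log|t−a|.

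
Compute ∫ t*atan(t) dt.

Use integration by parts with u = arctan(t), dv = t dt.
Then du = 1/(t**2 + 1) dt.

t**2*atan(t)/2 - t/2 + atan(t)/2 + C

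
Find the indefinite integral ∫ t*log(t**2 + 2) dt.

t**2*log(t**2 + 2)/2 - t**2/2 + log(t**2 + 2) + C

Let u = t**2 + 2, so du = (2*t) dt.
The integral becomes (1/2)·∫ log(u) du; integrate by parts with u′=log(u), dv′=du.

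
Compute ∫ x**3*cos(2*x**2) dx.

x**2*sin(2*x**2)/4 + cos(2*x**2)/8 + C

Let u = x², du = 2x dx; rewrite as (1/2)∫ u^1·cos(2u) du.
Now integrate by parts 1 time.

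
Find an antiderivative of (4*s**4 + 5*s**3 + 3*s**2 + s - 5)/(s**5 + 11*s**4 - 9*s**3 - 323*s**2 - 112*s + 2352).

1391*log(s - 4)/968 - 121*log(s - 3)/175 + 743*log(s + 4)/504 + 48467*log(s + 7)/27225 + 4012/(165*s + 1155) + C

Factor the denominator: (s - 4)*(s - 3)*(s + 4)*(s + 7)**2.
Partial-fraction decomposition: 48467/(27225*(s + 7)) - 4012/(165*(s + 7)**2) + 743/(504*(s + 4)) - 121/(175*(s - 3)) + 1391/(968*(s - 4)).
Integrate each term; A/(s−a) gives A·log|s−a|; A/(s−a)² gives −A/(s−a).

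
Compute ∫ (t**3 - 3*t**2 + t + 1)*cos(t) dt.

Use integration by parts with u = t**3 - 3*t**2 + t + 1, dv = cos(t) dt, so v = sin(t).
Apply parts 3 times (tabular method): alternate signs, differentiate u down to 0, integrate dv up.

t**3*sin(t) - 3*t**2*sin(t) + 3*t**2*cos(t) - 5*t*sin(t) - 6*t*cos(t) + 7*sin(t) - 5*cos(t) + C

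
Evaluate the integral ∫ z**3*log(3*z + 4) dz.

Use integration by parts with u = log(3*z + 4), dv = z**3 dz.
Then du = 3/(3*z + 4) dz and v = z**4/4.

z**4*log(3*z + 4)/4 - z**4/16 + z**3/9 - 2*z**2/9 + 16*z/27 - 64*log(3*z + 4)/81 + C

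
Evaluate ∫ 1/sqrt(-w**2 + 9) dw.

asin(w/3) + C

Substitute w = 3·sin(θ), so dw = 3·cos(θ) dθ and the radical becomes sqrt(-w**2 + 9) = 3·cos(θ) by the Pythagorean identity.
Integrate the resulting trig expression in θ, then back-substitute θ = asin(w/3), sin(θ) = w/3, cos(θ) = sqrt(-w**2 + 9)/3 (absorbing any constant into C).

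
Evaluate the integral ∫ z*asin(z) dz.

Use integration by parts with u = arcsin(z), dv = z dz.
Then du = 1/sqrt(-z**2 + 1) dz.

z**2*asin(z)/2 + z*sqrt(-z**2 + 1)/4 - asin(z)/4 + C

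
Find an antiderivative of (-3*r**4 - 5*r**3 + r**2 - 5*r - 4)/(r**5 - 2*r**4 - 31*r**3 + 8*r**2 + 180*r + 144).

Factor the denominator: (r - 6)*(r - 3)*(r + 1)*(r + 2)*(r + 4).
Partial-fraction decomposition: -104/(105*(r + 4)) - 1/(40*(r + 2)) + 1/(21*(r + 1)) + 97/(105*(r - 3)) - 2483/(840*(r - 6)).
Integrate each term: A/(r−a) contributes A·log|r−a|.

-2483*log(r - 6)/840 + 97*log(r - 3)/105 + log(r + 1)/21 - log(r + 2)/40 - 104*log(r + 4)/105 + C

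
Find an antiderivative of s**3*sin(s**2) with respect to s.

-s**2*cos(s**2)/2 + sin(s**2)/2 + C

Let u = s², du = 2s ds; rewrite as (1/2)∫ u^1·sin(1u) du.
Now integrate by parts 1 time.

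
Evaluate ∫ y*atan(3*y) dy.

y**2*atan(3*y)/2 - y/6 + atan(3*y)/18 + C

Use integration by parts with u = arctan(3*y), dv = y dy.
Then du = 3/(9*y**2 + 1) dy.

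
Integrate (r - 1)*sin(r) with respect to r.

Use integration by parts with u = r - 1, dv = sin(r) dr, so v = -cos(r).
Apply parts 1 times (tabular method): alternate signs, differentiate u down to 0, integrate dv up.

-r*cos(r) + sin(r) + cos(r) + C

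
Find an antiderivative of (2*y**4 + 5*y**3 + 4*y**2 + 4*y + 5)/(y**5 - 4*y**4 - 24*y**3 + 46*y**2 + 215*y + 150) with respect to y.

Factor the denominator: (y - 5)**2*(y + 1)*(y + 2)*(y + 3).
Partial-fraction decomposition: 7/(16*(y + 3)) - 5/(49*(y + 2)) + 1/(36*(y + 1)) + 11549/(7056*(y - 5)) + 125/(21*(y - 5)**2).
Integrate each term; A/(y−a) gives A·log|y−a|; A/(y−a)² gives −A/(y−a).

11549*log(y - 5)/7056 + log(y + 1)/36 - 5*log(y + 2)/49 + 7*log(y + 3)/16 - 125/(21*y - 105) + C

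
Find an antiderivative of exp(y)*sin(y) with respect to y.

Let I denote the integral. Integrate by parts with u = sin(y), dv = exp(y) dy, so v = exp(y): I = exp(y)*sin(y) − ∫ exp(y)*cos(y) dy.
Apply parts again with u = cos(y), dv = exp(y) dy: ∫ exp(y)*cos(y) dy = exp(y)*cos(y) + I. Substituting back brings back I: I = exp(y)*sin(y) - exp(y)*cos(y) − I.
Solving for I: (1 + 1)·I equals the remaining terms, so I = (1/2)·(exp(y)*sin(y) - exp(y)*cos(y)).

exp(y)*sin(y)/2 - exp(y)*cos(y)/2 + C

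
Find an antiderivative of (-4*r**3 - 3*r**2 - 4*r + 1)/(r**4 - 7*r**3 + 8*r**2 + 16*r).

log(r)/16 - 1529*log(r - 4)/400 - 6*log(r + 1)/25 + 319/(20*r - 80) + C

Factor the denominator: r*(r - 4)**2*(r + 1).
Partial-fraction decomposition: -6/(25*(r + 1)) - 1529/(400*(r - 4)) - 319/(20*(r - 4)**2) + 1/(16*r).
Integrate each term; A/(r−a) gives A·log|r−a|; A/(r−a)² gives −A/(r−a).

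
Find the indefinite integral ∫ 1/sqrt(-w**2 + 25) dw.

Substitute w = 5·sin(θ), so dw = 5·cos(θ) dθ and the radical becomes sqrt(-w**2 + 25) = 5·cos(θ) by the Pythagorean identity.
Integrate the resulting trig expression in θ, then back-substitute θ = asin(w/5), sin(θ) = w/5, cos(θ) = sqrt(-w**2 + 25)/5 (absorbing any constant into C).

asin(w/5) + C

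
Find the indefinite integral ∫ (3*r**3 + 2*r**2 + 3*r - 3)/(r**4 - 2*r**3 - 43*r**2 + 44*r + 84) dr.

Factor the denominator: (r - 7)*(r - 2)*(r + 1)*(r + 6).
Partial-fraction decomposition: 597/(520*(r + 6)) - 7/(120*(r + 1)) - 7/(24*(r - 2)) + 229/(104*(r - 7)).
Integrate each term: A/(r−a) contributes A·log|r−a|.

229*log(r - 7)/104 - 7*log(r - 2)/24 - 7*log(r + 1)/120 + 597*log(r + 6)/520 + C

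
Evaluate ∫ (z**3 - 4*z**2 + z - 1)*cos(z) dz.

z**3*sin(z) - 4*z**2*sin(z) + 3*z**2*cos(z) - 5*z*sin(z) - 8*z*cos(z) + 7*sin(z) - 5*cos(z) + C

Use integration by parts with u = z**3 - 4*z**2 + z - 1, dv = cos(z) dz, so v = sin(z).
Apply parts 3 times (tabular method): alternate signs, differentiate u down to 0, integrate dv up.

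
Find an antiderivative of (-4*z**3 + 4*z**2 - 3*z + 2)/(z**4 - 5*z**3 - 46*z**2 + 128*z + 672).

Factor the denominator: (z - 7)*(z - 6)*(z + 4)**2.
Partial-fraction decomposition: -4489/(3025*(z + 4)) + 167/(55*(z + 4)**2) + 184/(25*(z - 6)) - 1195/(121*(z - 7)).
Integrate each term; A/(z−a) gives A·log|z−a|; A/(z−a)² gives −A/(z−a).

-1195*log(z - 7)/121 + 184*log(z - 6)/25 - 4489*log(z + 4)/3025 - 167/(55*z + 220) + C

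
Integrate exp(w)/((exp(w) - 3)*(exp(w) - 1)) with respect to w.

log(exp(w) - 3)/2 - log(exp(w) - 1)/2 + C

Let u = e^w, du = e^w dw.
The integral becomes ∫ du/((u-1)(u-3)); decompose into partial fractions.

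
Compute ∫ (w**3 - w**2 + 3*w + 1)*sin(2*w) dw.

Use integration by parts with u = w**3 - w**2 + 3*w + 1, dv = sin(2*w) dw, so v = -cos(2*w)/2.
Apply parts 3 times (tabular method): alternate signs, differentiate u down to 0, integrate dv up.

-w**3*cos(2*w)/2 + 3*w**2*sin(2*w)/4 + w**2*cos(2*w)/2 - w*sin(2*w)/2 - 3*w*cos(2*w)/4 + 3*sin(2*w)/8 - 3*cos(2*w)/4 + C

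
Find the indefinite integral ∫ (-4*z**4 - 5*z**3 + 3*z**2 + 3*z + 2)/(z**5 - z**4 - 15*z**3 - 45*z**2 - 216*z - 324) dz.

-767*log(z - 6)/405 + 2*log(z + 2)/13 - 169*log(z + 3)/162 - 4271*log(z**2 + 9)/7020 - 179*atan(z/3)/1170 + C

Factor the denominator: (z - 6)*(z + 2)*(z + 3)*(z**2 + 9).
Partial-fraction decomposition: -(4271*z + 1611)/(3510*(z**2 + 9)) - 169/(162*(z + 3)) + 2/(13*(z + 2)) - 767/(405*(z - 6)).
Integrate each term; A/(z−a) gives A·log|z−a|; the (Bz+D)/(z²+p²) term gives a log and an atan.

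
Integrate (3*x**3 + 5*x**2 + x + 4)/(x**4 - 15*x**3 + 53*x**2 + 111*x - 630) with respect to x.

257*log(x - 7)/4 - 838*log(x - 6)/9 + 509*log(x - 5)/16 + 7*log(x + 3)/144 + C

Factor the denominator: (x - 7)*(x - 6)*(x - 5)*(x + 3).
Partial-fraction decomposition: 7/(144*(x + 3)) + 509/(16*(x - 5)) - 838/(9*(x - 6)) + 257/(4*(x - 7)).
Integrate each term: A/(x−a) contributes A·log|x−a|.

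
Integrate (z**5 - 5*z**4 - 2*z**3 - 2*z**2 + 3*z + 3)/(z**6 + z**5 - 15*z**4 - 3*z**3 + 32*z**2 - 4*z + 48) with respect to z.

Factor the denominator: (z - 3)*(z - 2)*(z + 2)*(z + 4)*(z**2 + 1).
Partial-fraction decomposition: 3*(13*z - 1)/(425*(z**2 + 1)) + 739/(476*(z + 4)) - 107/(200*(z + 2)) + 21/(40*(z - 2)) - 111/(175*(z - 3)).
Integrate each term; A/(z−a) gives A·log|z−a|; the (Bz+D)/(z²+p²) term gives a log and an atan.

-111*log(z - 3)/175 + 21*log(z - 2)/40 - 107*log(z + 2)/200 + 739*log(z + 4)/476 + 39*log(z**2 + 1)/850 - 3*atan(z)/425 + C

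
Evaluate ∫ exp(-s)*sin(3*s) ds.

-exp(-s)*sin(3*s)/10 - 3*exp(-s)*cos(3*s)/10 + C

Let I denote the integral. Integrate by parts with u = sin(3*s), dv = exp(-s) ds, so v = -exp(-s): I = -exp(-s)*sin(3*s) + 3·∫ exp(-s)*cos(3*s) ds.
Apply parts again with u = cos(3*s), dv = exp(-s) ds: ∫ exp(-s)*cos(3*s) ds = -exp(-s)*cos(3*s) − 3·I. Substituting back brings back I: I = -exp(-s)*sin(3*s) - 3*exp(-s)*cos(3*s) − 9·I.
Solving for I: (1 + 9)·I equals the remaining terms, so I = (1/10)·(-exp(-s)*sin(3*s) - 3*exp(-s)*cos(3*s)).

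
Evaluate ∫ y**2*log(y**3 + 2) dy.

y**3*log(y**3 + 2)/3 - y**3/3 + 2*log(y**3 + 2)/3 + C

Let u = y**3 + 2, so du = (3*y**2) dy.
The integral becomes (1/3)·∫ log(u) du; integrate by parts with u′=log(u), dv′=du.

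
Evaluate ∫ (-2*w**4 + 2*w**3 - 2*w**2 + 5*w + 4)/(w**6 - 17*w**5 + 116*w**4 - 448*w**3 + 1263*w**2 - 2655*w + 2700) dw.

32871*log(w - 5)/2312 - 392*log(w - 4)/25 + 107*log(w - 3)/72 - 6157*log(w**2 + 9)/520200 + 16349*atan(w/3)/260100 + 1021/(68*w - 340) + C

Factor the denominator: (w - 5)**2*(w - 4)*(w - 3)*(w**2 + 9).
Partial-fraction decomposition: -(6157*w - 49047)/(260100*(w**2 + 9)) + 107/(72*(w - 3)) - 392/(25*(w - 4)) + 32871/(2312*(w - 5)) - 1021/(68*(w - 5)**2).
Integrate each term; A/(w−a) gives A·log|w−a|; the (Bw+D)/(w²+p²) term gives a log and an atan.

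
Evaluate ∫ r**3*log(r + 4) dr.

r**4*log(r + 4)/4 - r**4/16 + r**3/3 - 2*r**2 + 16*r - 64*log(r + 4) + C

Use integration by parts with u = log(r + 4), dv = r**3 dr.
Then du = 1/(r + 4) dr and v = r**4/4.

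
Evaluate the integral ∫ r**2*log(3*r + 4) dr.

Use integration by parts with u = log(3*r + 4), dv = r**2 dr.
Then du = 3/(3*r + 4) dr and v = r**3/3.

r**3*log(3*r + 4)/3 - r**3/9 + 2*r**2/9 - 16*r/27 + 64*log(3*r + 4)/81 + C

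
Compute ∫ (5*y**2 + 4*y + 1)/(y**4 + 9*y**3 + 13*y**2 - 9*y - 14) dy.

Factor the denominator: (y - 1)*(y + 1)*(y + 2)*(y + 7).
Partial-fraction decomposition: -109/(120*(y + 7)) + 13/(15*(y + 2)) - 1/(6*(y + 1)) + 5/(24*(y - 1)).
Integrate each term: A/(y−a) contributes A·log|y−a|.

5*log(y - 1)/24 - log(y + 1)/6 + 13*log(y + 2)/15 - 109*log(y + 7)/120 + C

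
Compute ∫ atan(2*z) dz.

Use integration by parts with u = arctan(2*z), dv = dz.
Then du = 2/(4*z**2 + 1) dz.

z*atan(2*z) - log(4*z**2 + 1)/4 + C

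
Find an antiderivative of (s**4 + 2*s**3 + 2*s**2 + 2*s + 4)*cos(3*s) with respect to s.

s**4*sin(3*s)/3 + 2*s**3*sin(3*s)/3 + 4*s**3*cos(3*s)/9 + 2*s**2*sin(3*s)/9 + 2*s**2*cos(3*s)/3 + 2*s*sin(3*s)/9 + 4*s*cos(3*s)/27 + 104*sin(3*s)/81 + 2*cos(3*s)/27 + C

Use integration by parts with u = s**4 + 2*s**3 + 2*s**2 + 2*s + 4, dv = cos(3*s) ds, so v = sin(3*s)/3.
Apply parts 4 times (tabular method): alternate signs, differentiate u down to 0, integrate dv up.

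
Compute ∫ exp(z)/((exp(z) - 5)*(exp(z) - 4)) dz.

log(exp(z) - 5) - log(exp(z) - 4) + C

Let u = e^z, du = e^z dz.
The integral becomes ∫ du/((u-5)(u-4)); decompose into partial fractions.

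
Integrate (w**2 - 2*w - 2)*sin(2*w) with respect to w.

Use integration by parts with u = w**2 - 2*w - 2, dv = sin(2*w) dw, so v = -cos(2*w)/2.
Apply parts 2 times (tabular method): alternate signs, differentiate u down to 0, integrate dv up.

-w**2*cos(2*w)/2 + w*sin(2*w)/2 + w*cos(2*w) - sin(2*w)/2 + 5*cos(2*w)/4 + C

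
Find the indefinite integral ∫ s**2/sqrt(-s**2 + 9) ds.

Substitute s = 3·sin(θ), so ds = 3·cos(θ) dθ and the radical becomes sqrt(-s**2 + 9) = 3·cos(θ) by the Pythagorean identity.
Integrate the resulting trig expression in θ, then back-substitute θ = asin(s/3), sin(θ) = s/3, cos(θ) = sqrt(-s**2 + 9)/3 (absorbing any constant into C).

-s*sqrt(-s**2 + 9)/2 + 9*asin(s/3)/2 + C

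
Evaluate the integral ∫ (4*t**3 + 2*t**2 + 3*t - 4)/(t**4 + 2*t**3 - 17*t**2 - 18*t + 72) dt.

131*log(t - 3)/42 - 7*log(t - 2)/5 - 103*log(t + 3)/30 + 40*log(t + 4)/7 + C

Factor the denominator: (t - 3)*(t - 2)*(t + 3)*(t + 4).
Partial-fraction decomposition: 40/(7*(t + 4)) - 103/(30*(t + 3)) - 7/(5*(t - 2)) + 131/(42*(t - 3)).
Integrate each term: A/(t−a) contributes A·log|t−a|.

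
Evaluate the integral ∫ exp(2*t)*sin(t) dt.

Let I denote the integral. Integrate by parts with u = sin(t), dv = exp(2*t) dt, so v = exp(2*t)/2: I = exp(2*t)*sin(t)/2 − (1/2)·∫ exp(2*t)*cos(t) dt.
Apply parts again with u = cos(t), dv = exp(2*t) dt: ∫ exp(2*t)*cos(t) dt = exp(2*t)*cos(t)/2 + (1/2)·I. Substituting back brings back I: I = exp(2*t)*sin(t)/2 - exp(2*t)*cos(t)/4 − (1/4)·I.
Solving for I: (1 + 1/4)·I equals the remaining terms, so I = (4/5)·(exp(2*t)*sin(t)/2 - exp(2*t)*cos(t)/4).

2*exp(2*t)*sin(t)/5 - exp(2*t)*cos(t)/5 + C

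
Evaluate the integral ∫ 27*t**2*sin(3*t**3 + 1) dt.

-3*cos(3*t**3 + 1) + C

Let u = 3*t**3 + 1, so du = (9*t**2) dt.
Rewriting, the integral becomes 3·∫ sin(u) du = 3·-cos(u).
Substituting back, u = 3*t**3 + 1.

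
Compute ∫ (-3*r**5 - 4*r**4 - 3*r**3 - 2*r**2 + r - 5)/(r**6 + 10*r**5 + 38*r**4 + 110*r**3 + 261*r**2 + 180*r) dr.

Factor the denominator: r*(r + 1)*(r + 4)*(r + 5)*(r**2 + 9).
Partial-fraction decomposition: (1693*r + 19143)/(7650*(r**2 + 9)) - 719/(68*(r + 5)) + 733/(100*(r + 4)) + 1/(20*(r + 1)) - 1/(36*r).
Integrate each term; A/(r−a) gives A·log|r−a|; the (Br+D)/(r²+p²) term gives a log and an atan.

-log(r)/36 + log(r + 1)/20 + 733*log(r + 4)/100 - 719*log(r + 5)/68 + 1693*log(r**2 + 9)/15300 + 709*atan(r/3)/850 + C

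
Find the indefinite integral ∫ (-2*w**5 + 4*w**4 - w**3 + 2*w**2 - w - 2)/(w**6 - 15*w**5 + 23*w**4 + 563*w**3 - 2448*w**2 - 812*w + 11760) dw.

39913*log(w - 7)/4563 - 958*log(w - 5)/77 + 59*log(w - 4)/30 + 2*log(w + 2)/189 - 5257*log(w + 6)/18590 + 1348/(39*w - 273) + C

Factor the denominator: (w - 7)**2*(w - 5)*(w - 4)*(w + 2)*(w + 6).
Partial-fraction decomposition: -5257/(18590*(w + 6)) + 2/(189*(w + 2)) + 59/(30*(w - 4)) - 958/(77*(w - 5)) + 39913/(4563*(w - 7)) - 1348/(39*(w - 7)**2).
Integrate each term; A/(w−a) gives A·log|w−a|; A/(w−a)² gives −A/(w−a).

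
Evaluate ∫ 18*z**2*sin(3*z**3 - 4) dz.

-2*cos(3*z**3 - 4) + C

Let u = 3*z**3 - 4, so du = (9*z**2) dz.
Rewriting, the integral becomes 2·∫ sin(u) du = 2·-cos(u).
Substituting back, u = 3*z**3 - 4.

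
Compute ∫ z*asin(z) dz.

Use integration by parts with u = arcsin(z), dv = z dz.
Then du = 1/sqrt(-z**2 + 1) dz.

z**2*asin(z)/2 + z*sqrt(-z**2 + 1)/4 - asin(z)/4 + C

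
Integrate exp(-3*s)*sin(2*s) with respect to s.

-3*exp(-3*s)*sin(2*s)/13 - 2*exp(-3*s)*cos(2*s)/13 + C

Let I denote the integral. Integrate by parts with u = sin(2*s), dv = exp(-3*s) ds, so v = -exp(-3*s)/3: I = -exp(-3*s)*sin(2*s)/3 + (2/3)·∫ exp(-3*s)*cos(2*s) ds.
Apply parts again with u = cos(2*s), dv = exp(-3*s) ds: ∫ exp(-3*s)*cos(2*s) ds = -exp(-3*s)*cos(2*s)/3 − (2/3)·I. Substituting back brings back I: I = -exp(-3*s)*sin(2*s)/3 - 2*exp(-3*s)*cos(2*s)/9 − (4/9)·I.
Solving for I: (1 + 4/9)·I equals the remaining terms, so I = (9/13)·(-exp(-3*s)*sin(2*s)/3 - 2*exp(-3*s)*cos(2*s)/9).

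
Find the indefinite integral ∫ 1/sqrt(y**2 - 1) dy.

log(y + sqrt(y**2 - 1)) + C

Substitute y = sec(θ), so dy = sec(θ)*tan(θ) dθ and the radical becomes sqrt(y**2 - 1) = tan(θ) by the Pythagorean identity.
Integrate the resulting trig expression in θ, then back-substitute sec(θ) = y, tan(θ) = sqrt(y**2 - 1) (absorbing any constant into C).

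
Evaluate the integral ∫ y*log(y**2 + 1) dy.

y**2*log(y**2 + 1)/2 - y**2/2 + log(y**2 + 1)/2 + C

Let u = y**2 + 1, so du = (2*y) dy.
The integral becomes (1/2)·∫ log(u) du; integrate by parts with u′=log(u), dv′=du.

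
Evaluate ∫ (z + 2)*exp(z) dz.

Use integration by parts with u = z + 2, dv = exp(z) dz, so v = exp(z).
Apply parts 1 times (tabular method): alternate signs, differentiate u down to 0, integrate dv up.

(z + 1)*exp(z) + C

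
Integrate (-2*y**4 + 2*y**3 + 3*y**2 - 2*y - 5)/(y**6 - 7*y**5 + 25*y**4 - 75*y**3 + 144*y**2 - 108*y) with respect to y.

5*log(y)/108 - 46*log(y - 3)/27 + 5*log(y - 2)/4 + 11*log(y**2 + 9)/54 + atan(y/3)/27 - 1/(2*y - 4) + C

Factor the denominator: y*(y - 3)*(y - 2)**2*(y**2 + 9).
Partial-fraction decomposition: (11*y + 3)/(27*(y**2 + 9)) + 5/(4*(y - 2)) + 1/(2*(y - 2)**2) - 46/(27*(y - 3)) + 5/(108*y).
Integrate each term; A/(y−a) gives A·log|y−a|; the (By+D)/(y²+p²) term gives a log and an atan.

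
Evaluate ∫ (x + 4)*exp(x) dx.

(x + 3)*exp(x) + C

Use integration by parts with u = x + 4, dv = exp(x) dx, so v = exp(x).
Apply parts 1 times (tabular method): alternate signs, differentiate u down to 0, integrate dv up.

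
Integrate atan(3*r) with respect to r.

Use integration by parts with u = arctan(3*r), dv = dr.
Then du = 3/(9*r**2 + 1) dr.

r*atan(3*r) - log(9*r**2 + 1)/6 + C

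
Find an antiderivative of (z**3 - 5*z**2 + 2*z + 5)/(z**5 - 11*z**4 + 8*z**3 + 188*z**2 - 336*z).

Factor the denominator: z*(z - 7)*(z - 6)*(z - 2)*(z + 4).
Partial-fraction decomposition: -49/(880*(z + 4)) - 1/(80*(z - 2)) - 53/(240*(z - 6)) + 117/(385*(z - 7)) - 5/(336*z).
Integrate each term: A/(z−a) contributes A·log|z−a|.

-5*log(z)/336 + 117*log(z - 7)/385 - 53*log(z - 6)/240 - log(z - 2)/80 - 49*log(z + 4)/880 + C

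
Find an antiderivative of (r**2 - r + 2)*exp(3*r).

(9*r**2 - 15*r + 23)*exp(3*r)/27 + C

Use integration by parts with u = r**2 - r + 2, dv = exp(3*r) dr, so v = exp(3*r)/3.
Apply parts 2 times (tabular method): alternate signs, differentiate u down to 0, integrate dv up.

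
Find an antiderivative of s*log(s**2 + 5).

s**2*log(s**2 + 5)/2 - s**2/2 + 5*log(s**2 + 5)/2 + C

Let u = s**2 + 5, so du = (2*s) ds.
The integral becomes (1/2)·∫ log(u) du; integrate by parts with u′=log(u), dv′=du.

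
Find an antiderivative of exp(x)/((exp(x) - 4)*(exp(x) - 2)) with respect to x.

log(exp(x) - 4)/2 - log(exp(x) - 2)/2 + C

Let u = e^x, du = e^x dx.
The integral becomes ∫ du/((u-4)(u-2)); decompose into partial fractions.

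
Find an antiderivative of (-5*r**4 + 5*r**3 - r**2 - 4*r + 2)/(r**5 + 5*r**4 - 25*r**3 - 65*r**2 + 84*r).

log(r)/42 - 15*log(r - 4)/14 + log(r - 1)/32 + 535*log(r + 3)/336 - 1249*log(r + 7)/224 + C

Factor the denominator: r*(r - 4)*(r - 1)*(r + 3)*(r + 7).
Partial-fraction decomposition: -1249/(224*(r + 7)) + 535/(336*(r + 3)) + 1/(32*(r - 1)) - 15/(14*(r - 4)) + 1/(42*r).
Integrate each term: A/(r−a) contributes A·log|r−a|.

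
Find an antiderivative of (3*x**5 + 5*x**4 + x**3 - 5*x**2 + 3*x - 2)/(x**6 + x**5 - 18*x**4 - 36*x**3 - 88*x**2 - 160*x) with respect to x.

log(x)/80 + 4171*log(x - 5)/3045 - 13*log(x + 2)/56 + 65*log(x + 4)/48 + 115*log(x**2 + 4)/464 + 3*atan(x/2)/58 + C

Factor the denominator: x*(x - 5)*(x + 2)*(x + 4)*(x**2 + 4).
Partial-fraction decomposition: (115*x + 24)/(232*(x**2 + 4)) + 65/(48*(x + 4)) - 13/(56*(x + 2)) + 4171/(3045*(x - 5)) + 1/(80*x).
Integrate each term; A/(x−a) gives A·log|x−a|; the (Bx+D)/(x²+p²) term gives a log and an atan.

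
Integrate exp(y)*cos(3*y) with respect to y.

3*exp(y)*sin(3*y)/10 + exp(y)*cos(3*y)/10 + C

Let I denote the integral. Integrate by parts with u = cos(3*y), dv = exp(y) dy, so v = exp(y): I = exp(y)*cos(3*y) + 3·∫ exp(y)*sin(3*y) dy.
Apply parts again with u = sin(3*y), dv = exp(y) dy: ∫ exp(y)*sin(3*y) dy = exp(y)*sin(3*y) − 3·I. Substituting back brings back I: I = 3*exp(y)*sin(3*y) + exp(y)*cos(3*y) − 9·I.
Solving for I: (1 + 9)·I equals the remaining terms, so I = (1/10)·(3*exp(y)*sin(3*y) + exp(y)*cos(3*y)).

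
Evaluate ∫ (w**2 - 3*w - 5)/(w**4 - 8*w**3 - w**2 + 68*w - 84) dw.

23*log(w - 7)/250 - log(w - 2)/25 - 13*log(w + 3)/250 - 7/(25*w - 50) + C

Factor the denominator: (w - 7)*(w - 2)**2*(w + 3).
Partial-fraction decomposition: -13/(250*(w + 3)) - 1/(25*(w - 2)) + 7/(25*(w - 2)**2) + 23/(250*(w - 7)).
Integrate each term; A/(w−a) gives A·log|w−a|; A/(w−a)² gives −A/(w−a).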